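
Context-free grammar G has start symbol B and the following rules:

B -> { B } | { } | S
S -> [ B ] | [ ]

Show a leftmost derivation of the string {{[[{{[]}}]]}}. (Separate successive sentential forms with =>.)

B => {B} => {{B}} => {{S}} => {{[B]}} => {{[S]}} => {{[[B]]}} => {{[[{B}]]}} => {{[[{{B}}]]}} => {{[[{{S}}]]}} => {{[[{{[]}}]]}}

B => {B}   [B -> { B }]
{B} => {{B}}   [B -> { B }]
{{B}} => {{S}}   [B -> S]
{{S}} => {{[B]}}   [S -> [ B ]]
{{[B]}} => {{[S]}}   [B -> S]
{{[S]}} => {{[[B]]}}   [S -> [ B ]]
{{[[B]]}} => {{[[{B}]]}}   [B -> { B }]
{{[[{B}]]}} => {{[[{{B}}]]}}   [B -> { B }]
{{[[{{B}}]]}} => {{[[{{S}}]]}}   [B -> S]
{{[[{{S}}]]}} => {{[[{{[]}}]]}}   [S -> [ ]]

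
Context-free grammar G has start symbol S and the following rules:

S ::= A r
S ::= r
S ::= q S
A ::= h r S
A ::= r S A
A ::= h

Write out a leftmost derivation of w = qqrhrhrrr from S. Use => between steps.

S => qS   [S ::= q S]
qS => qqS   [S ::= q S]
qqS => qqAr   [S ::= A r]
qqAr => qqrSAr   [A ::= r S A]
qqrSAr => qqrArAr   [S ::= A r]
qqrArAr => qqrhrAr   [A ::= h]
qqrhrAr => qqrhrhrSr   [A ::= h r S]
qqrhrhrSr => qqrhrhrrr   [S ::= r]

S=>qS=>qqS=>qqAr=>qqrSAr=>qqrArAr=>qqrhrAr=>qqrhrhrSr=>qqrhrhrrr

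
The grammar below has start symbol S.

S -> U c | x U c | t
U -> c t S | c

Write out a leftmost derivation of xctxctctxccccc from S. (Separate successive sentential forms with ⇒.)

S ⇒ xUc   [S -> x U c]
xUc ⇒ xctSc   [U -> c t S]
xctSc ⇒ xctxUcc   [S -> x U c]
xctxUcc ⇒ xctxctScc   [U -> c t S]
xctxctScc ⇒ xctxctUccc   [S -> U c]
xctxctUccc ⇒ xctxctctSccc   [U -> c t S]
xctxctctSccc ⇒ xctxctctxUcccc   [S -> x U c]
xctxctctxUcccc ⇒ xctxctctxccccc   [U -> c]

S ⇒ xUc ⇒ xctSc ⇒ xctxUcc ⇒ xctxctScc ⇒ xctxctUccc ⇒ xctxctctSccc ⇒ xctxctctxUcccc ⇒ xctxctctxccccc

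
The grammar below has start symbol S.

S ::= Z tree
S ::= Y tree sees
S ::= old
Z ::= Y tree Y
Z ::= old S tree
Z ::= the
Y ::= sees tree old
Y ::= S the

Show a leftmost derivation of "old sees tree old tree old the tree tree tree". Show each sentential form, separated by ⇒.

S ⇒ Z tree ⇒ old S tree tree ⇒ old Z tree tree tree ⇒ old Y tree Y tree tree tree ⇒ old sees tree old tree Y tree tree tree ⇒ old sees tree old tree S the tree tree tree ⇒ old sees tree old tree old the tree tree tree

S ⇒ Z tree   [S ::= Z tree]
Z tree ⇒ old S tree tree   [Z ::= old S tree]
old S tree tree ⇒ old Z tree tree tree   [S ::= Z tree]
old Z tree tree tree ⇒ old Y tree Y tree tree tree   [Z ::= Y tree Y]
old Y tree Y tree tree tree ⇒ old sees tree old tree Y tree tree tree   [Y ::= sees tree old]
old sees tree old tree Y tree tree tree ⇒ old sees tree old tree S the tree tree tree   [Y ::= S the]
old sees tree old tree S the tree tree tree ⇒ old sees tree old tree old the tree tree tree   [S ::= old]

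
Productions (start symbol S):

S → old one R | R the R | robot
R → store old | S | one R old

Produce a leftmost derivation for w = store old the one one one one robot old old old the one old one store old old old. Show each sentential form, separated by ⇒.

S ⇒ R the R   [S → R the R]
R the R ⇒ store old the R   [R → store old]
store old the R ⇒ store old the one R old   [R → one R old]
store old the one R old ⇒ store old the one S old   [R → S]
store old the one S old ⇒ store old the one R the R old   [S → R the R]
store old the one R the R old ⇒ store old the one one R old the R old   [R → one R old]
store old the one one R old the R old ⇒ store old the one one one R old old the R old   [R → one R old]
store old the one one one R old old the R old ⇒ store old the one one one one R old old old the R old   [R → one R old]
store old the one one one one R old old old the R old ⇒ store old the one one one one S old old old the R old   [R → S]
store old the one one one one S old old old the R old ⇒ store old the one one one one robot old old old the R old   [S → robot]
store old the one one one one robot old old old the R old ⇒ store old the one one one one robot old old old the one R old old   [R → one R old]
store old the one one one one robot old old old the one R old old ⇒ store old the one one one one robot old old old the one S old old   [R → S]
store old the one one one one robot old old old the one S old old ⇒ store old the one one one one robot old old old the one old one R old old   [S → old one R]
store old the one one one one robot old old old the one old one R old old ⇒ store old the one one one one robot old old old the one old one store old old old   [R → store old]

S ⇒ R the R ⇒ store old the R ⇒ store old the one R old ⇒ store old the one S old ⇒ store old the one R the R old ⇒ store old the one one R old the R old ⇒ store old the one one one R old old the R old ⇒ store old the one one one one R old old old the R old ⇒ store old the one one one one S old old old the R old ⇒ store old the one one one one robot old old old the R old ⇒ store old the one one one one robot old old old the one R old old ⇒ store old the one one one one robot old old old the one S old old ⇒ store old the one one one one robot old old old the one old one R old old ⇒ store old the one one one one robot old old old the one old one store old old old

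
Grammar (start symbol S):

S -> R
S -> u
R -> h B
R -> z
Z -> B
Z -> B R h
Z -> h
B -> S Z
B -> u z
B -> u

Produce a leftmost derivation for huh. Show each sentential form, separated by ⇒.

S⇒R⇒hB⇒hSZ⇒huZ⇒huh

S ⇒ R   [S -> R]
R ⇒ hB   [R -> h B]
hB ⇒ hSZ   [B -> S Z]
hSZ ⇒ huZ   [S -> u]
huZ ⇒ huh   [Z -> h]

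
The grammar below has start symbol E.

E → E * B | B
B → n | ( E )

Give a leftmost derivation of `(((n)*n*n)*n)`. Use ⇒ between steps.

E ⇒ B   [E → B]
B ⇒ (E)   [B → ( E )]
(E) ⇒ (E*B)   [E → E * B]
(E*B) ⇒ (B*B)   [E → B]
(B*B) ⇒ ((E)*B)   [B → ( E )]
((E)*B) ⇒ ((E*B)*B)   [E → E * B]
((E*B)*B) ⇒ ((E*B*B)*B)   [E → E * B]
((E*B*B)*B) ⇒ ((B*B*B)*B)   [E → B]
((B*B*B)*B) ⇒ (((E)*B*B)*B)   [B → ( E )]
(((E)*B*B)*B) ⇒ (((B)*B*B)*B)   [E → B]
(((B)*B*B)*B) ⇒ (((n)*B*B)*B)   [B → n]
(((n)*B*B)*B) ⇒ (((n)*n*B)*B)   [B → n]
(((n)*n*B)*B) ⇒ (((n)*n*n)*B)   [B → n]
(((n)*n*n)*B) ⇒ (((n)*n*n)*n)   [B → n]

E ⇒ B ⇒ (E) ⇒ (E*B) ⇒ (B*B) ⇒ ((E)*B) ⇒ ((E*B)*B) ⇒ ((E*B*B)*B) ⇒ ((B*B*B)*B) ⇒ (((E)*B*B)*B) ⇒ (((B)*B*B)*B) ⇒ (((n)*B*B)*B) ⇒ (((n)*n*B)*B) ⇒ (((n)*n*n)*B) ⇒ (((n)*n*n)*n)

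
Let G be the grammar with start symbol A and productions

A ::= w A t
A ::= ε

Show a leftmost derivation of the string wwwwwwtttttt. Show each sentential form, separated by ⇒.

A ⇒ wAt ⇒ wwAtt ⇒ wwwAttt ⇒ wwwwAtttt ⇒ wwwwwAttttt ⇒ wwwwwwAtttttt ⇒ wwwwwwtttttt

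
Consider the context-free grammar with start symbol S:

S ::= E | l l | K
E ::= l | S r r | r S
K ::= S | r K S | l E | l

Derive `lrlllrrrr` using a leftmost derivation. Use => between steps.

S => E   [S ::= E]
E => Srr   [E ::= S r r]
Srr => Krr   [S ::= K]
Krr => lErr   [K ::= l E]
lErr => lrSrr   [E ::= r S]
lrSrr => lrKrr   [S ::= K]
lrKrr => lrlErr   [K ::= l E]
lrlErr => lrlSrrrr   [E ::= S r r]
lrlSrrrr => lrlllrrrr   [S ::= l l]

S => E => Srr => Krr => lErr => lrSrr => lrKrr => lrlErr => lrlSrrrr => lrlllrrrr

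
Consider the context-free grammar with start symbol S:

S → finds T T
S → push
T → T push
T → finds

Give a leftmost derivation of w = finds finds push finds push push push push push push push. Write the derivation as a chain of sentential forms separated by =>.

S => finds T T => finds T push T => finds finds push T => finds finds push T push => finds finds push T push push => finds finds push T push push push => finds finds push T push push push push => finds finds push T push push push push push => finds finds push T push push push push push push => finds finds push T push push push push push push push => finds finds push finds push push push push push push push

S => finds T T   [S → finds T T]
finds T T => finds T push T   [T → T push]
finds T push T => finds finds push T   [T → finds]
finds finds push T => finds finds push T push   [T → T push]
finds finds push T push => finds finds push T push push   [T → T push]
finds finds push T push push => finds finds push T push push push   [T → T push]
finds finds push T push push push => finds finds push T push push push push   [T → T push]
finds finds push T push push push push => finds finds push T push push push push push   [T → T push]
finds finds push T push push push push push => finds finds push T push push push push push push   [T → T push]
finds finds push T push push push push push push => finds finds push T push push push push push push push   [T → T push]
finds finds push T push push push push push push push => finds finds push finds push push push push push push push   [T → finds]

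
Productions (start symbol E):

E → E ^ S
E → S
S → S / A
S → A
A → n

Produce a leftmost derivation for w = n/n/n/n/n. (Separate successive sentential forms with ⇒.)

E ⇒ S ⇒ S/A ⇒ S/A/A ⇒ S/A/A/A ⇒ S/A/A/A/A ⇒ A/A/A/A/A ⇒ n/A/A/A/A ⇒ n/n/A/A/A ⇒ n/n/n/A/A ⇒ n/n/n/n/A ⇒ n/n/n/n/n

E ⇒ S   [E → S]
S ⇒ S/A   [S → S / A]
S/A ⇒ S/A/A   [S → S / A]
S/A/A ⇒ S/A/A/A   [S → S / A]
S/A/A/A ⇒ S/A/A/A/A   [S → S / A]
S/A/A/A/A ⇒ A/A/A/A/A   [S → A]
A/A/A/A/A ⇒ n/A/A/A/A   [A → n]
n/A/A/A/A ⇒ n/n/A/A/A   [A → n]
n/n/A/A/A ⇒ n/n/n/A/A   [A → n]
n/n/n/A/A ⇒ n/n/n/n/A   [A → n]
n/n/n/n/A ⇒ n/n/n/n/n   [A → n]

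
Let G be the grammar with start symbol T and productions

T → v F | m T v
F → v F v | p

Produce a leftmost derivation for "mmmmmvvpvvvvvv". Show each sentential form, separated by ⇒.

T⇒mTv⇒mmTvv⇒mmmTvvv⇒mmmmTvvvv⇒mmmmmTvvvvv⇒mmmmmvFvvvvv⇒mmmmmvvFvvvvvv⇒mmmmmvvpvvvvvv

T ⇒ mTv   [T → m T v]
mTv ⇒ mmTvv   [T → m T v]
mmTvv ⇒ mmmTvvv   [T → m T v]
mmmTvvv ⇒ mmmmTvvvv   [T → m T v]
mmmmTvvvv ⇒ mmmmmTvvvvv   [T → m T v]
mmmmmTvvvvv ⇒ mmmmmvFvvvvv   [T → v F]
mmmmmvFvvvvv ⇒ mmmmmvvFvvvvvv   [F → v F v]
mmmmmvvFvvvvvv ⇒ mmmmmvvpvvvvvv   [F → p]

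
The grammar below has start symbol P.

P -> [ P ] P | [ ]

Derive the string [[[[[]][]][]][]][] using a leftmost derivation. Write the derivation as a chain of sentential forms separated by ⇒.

P ⇒ [P]P ⇒ [[P]P]P ⇒ [[[P]P]P]P ⇒ [[[[P]P]P]P]P ⇒ [[[[[]]P]P]P]P ⇒ [[[[[]][]]P]P]P ⇒ [[[[[]][]][]]P]P ⇒ [[[[[]][]][]][]]P ⇒ [[[[[]][]][]][]][]

P ⇒ [P]P   [P -> [ P ] P]
[P]P ⇒ [[P]P]P   [P -> [ P ] P]
[[P]P]P ⇒ [[[P]P]P]P   [P -> [ P ] P]
[[[P]P]P]P ⇒ [[[[P]P]P]P]P   [P -> [ P ] P]
[[[[P]P]P]P]P ⇒ [[[[[]]P]P]P]P   [P -> [ ]]
[[[[[]]P]P]P]P ⇒ [[[[[]][]]P]P]P   [P -> [ ]]
[[[[[]][]]P]P]P ⇒ [[[[[]][]][]]P]P   [P -> [ ]]
[[[[[]][]][]]P]P ⇒ [[[[[]][]][]][]]P   [P -> [ ]]
[[[[[]][]][]][]]P ⇒ [[[[[]][]][]][]][]   [P -> [ ]]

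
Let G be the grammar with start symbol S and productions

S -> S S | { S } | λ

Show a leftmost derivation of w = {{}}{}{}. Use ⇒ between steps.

S ⇒ SS ⇒ SSS ⇒ {S}SS ⇒ {{S}}SS ⇒ {{}}SS ⇒ {{}}{S}S ⇒ {{}}{}S ⇒ {{}}{}{S} ⇒ {{}}{}{}

S ⇒ SS   [S -> S S]
SS ⇒ SSS   [S -> S S]
SSS ⇒ {S}SS   [S -> { S }]
{S}SS ⇒ {{S}}SS   [S -> { S }]
{{S}}SS ⇒ {{}}SS   [S -> λ]
{{}}SS ⇒ {{}}{S}S   [S -> { S }]
{{}}{S}S ⇒ {{}}{}S   [S -> λ]
{{}}{}S ⇒ {{}}{}{S}   [S -> { S }]
{{}}{}{S} ⇒ {{}}{}{}   [S -> λ]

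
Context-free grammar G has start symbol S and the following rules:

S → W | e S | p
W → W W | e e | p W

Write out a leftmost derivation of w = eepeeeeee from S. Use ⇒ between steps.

S ⇒ W   [S → W]
W ⇒ WW   [W → W W]
WW ⇒ WWW   [W → W W]
WWW ⇒ WWWW   [W → W W]
WWWW ⇒ eeWWW   [W → e e]
eeWWW ⇒ eepWWW   [W → p W]
eepWWW ⇒ eepeeWW   [W → e e]
eepeeWW ⇒ eepeeeeW   [W → e e]
eepeeeeW ⇒ eepeeeeee   [W → e e]

S⇒W⇒WW⇒WWW⇒WWWW⇒eeWWW⇒eepWWW⇒eepeeWW⇒eepeeeeW⇒eepeeeeee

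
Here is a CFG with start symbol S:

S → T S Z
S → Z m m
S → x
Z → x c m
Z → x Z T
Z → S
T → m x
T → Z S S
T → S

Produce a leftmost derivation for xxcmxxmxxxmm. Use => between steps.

S=>Zmm=>xZTmm=>xxcmTmm=>xxcmZSSmm=>xxcmxZTSSmm=>xxcmxSTSSmm=>xxcmxxTSSmm=>xxcmxxmxSSmm=>xxcmxxmxxSmm=>xxcmxxmxxxmm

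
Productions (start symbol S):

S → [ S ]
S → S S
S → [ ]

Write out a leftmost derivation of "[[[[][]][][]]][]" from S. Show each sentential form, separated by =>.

S => SS   [S → S S]
SS => [S]S   [S → [ S ]]
[S]S => [[S]]S   [S → [ S ]]
[[S]]S => [[SS]]S   [S → S S]
[[SS]]S => [[SSS]]S   [S → S S]
[[SSS]]S => [[[S]SS]]S   [S → [ S ]]
[[[S]SS]]S => [[[SS]SS]]S   [S → S S]
[[[SS]SS]]S => [[[[]S]SS]]S   [S → [ ]]
[[[[]S]SS]]S => [[[[][]]SS]]S   [S → [ ]]
[[[[][]]SS]]S => [[[[][]][]S]]S   [S → [ ]]
[[[[][]][]S]]S => [[[[][]][][]]]S   [S → [ ]]
[[[[][]][][]]]S => [[[[][]][][]]][]   [S → [ ]]

S => SS => [S]S => [[S]]S => [[SS]]S => [[SSS]]S => [[[S]SS]]S => [[[SS]SS]]S => [[[[]S]SS]]S => [[[[][]]SS]]S => [[[[][]][]S]]S => [[[[][]][][]]]S => [[[[][]][][]]][]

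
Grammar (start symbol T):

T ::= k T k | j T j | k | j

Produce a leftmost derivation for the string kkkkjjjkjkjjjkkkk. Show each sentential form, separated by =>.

T => kTk => kkTkk => kkkTkkk => kkkkTkkkk => kkkkjTjkkkk => kkkkjjTjjkkkk => kkkkjjjTjjjkkkk => kkkkjjjkTkjjjkkkk => kkkkjjjkjkjjjkkkk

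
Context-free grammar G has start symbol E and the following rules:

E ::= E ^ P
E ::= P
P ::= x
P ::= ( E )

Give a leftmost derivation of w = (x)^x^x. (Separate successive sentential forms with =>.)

E => E^P   [E ::= E ^ P]
E^P => E^P^P   [E ::= E ^ P]
E^P^P => P^P^P   [E ::= P]
P^P^P => (E)^P^P   [P ::= ( E )]
(E)^P^P => (P)^P^P   [E ::= P]
(P)^P^P => (x)^P^P   [P ::= x]
(x)^P^P => (x)^x^P   [P ::= x]
(x)^x^P => (x)^x^x   [P ::= x]

E => E^P => E^P^P => P^P^P => (E)^P^P => (P)^P^P => (x)^P^P => (x)^x^P => (x)^x^x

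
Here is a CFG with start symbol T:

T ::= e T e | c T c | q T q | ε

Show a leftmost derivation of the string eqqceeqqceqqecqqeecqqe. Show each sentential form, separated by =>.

T => eTe   [T ::= e T e]
eTe => eqTqe   [T ::= q T q]
eqTqe => eqqTqqe   [T ::= q T q]
eqqTqqe => eqqcTcqqe   [T ::= c T c]
eqqcTcqqe => eqqceTecqqe   [T ::= e T e]
eqqceTecqqe => eqqceeTeecqqe   [T ::= e T e]
eqqceeTeecqqe => eqqceeqTqeecqqe   [T ::= q T q]
eqqceeqTqeecqqe => eqqceeqqTqqeecqqe   [T ::= q T q]
eqqceeqqTqqeecqqe => eqqceeqqcTcqqeecqqe   [T ::= c T c]
eqqceeqqcTcqqeecqqe => eqqceeqqceTecqqeecqqe   [T ::= e T e]
eqqceeqqceTecqqeecqqe => eqqceeqqceqTqecqqeecqqe   [T ::= q T q]
eqqceeqqceqTqecqqeecqqe => eqqceeqqceqqecqqeecqqe   [T ::= ε]

T => eTe => eqTqe => eqqTqqe => eqqcTcqqe => eqqceTecqqe => eqqceeTeecqqe => eqqceeqTqeecqqe => eqqceeqqTqqeecqqe => eqqceeqqcTcqqeecqqe => eqqceeqqceTecqqeecqqe => eqqceeqqceqTqecqqeecqqe => eqqceeqqceqqecqqeecqqe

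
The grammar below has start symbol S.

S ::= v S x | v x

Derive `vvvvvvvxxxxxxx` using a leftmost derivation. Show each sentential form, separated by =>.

S => vSx => vvSxx => vvvSxxx => vvvvSxxxx => vvvvvSxxxxx => vvvvvvSxxxxxx => vvvvvvvxxxxxxx

S => vSx   [S ::= v S x]
vSx => vvSxx   [S ::= v S x]
vvSxx => vvvSxxx   [S ::= v S x]
vvvSxxx => vvvvSxxxx   [S ::= v S x]
vvvvSxxxx => vvvvvSxxxxx   [S ::= v S x]
vvvvvSxxxxx => vvvvvvSxxxxxx   [S ::= v S x]
vvvvvvSxxxxxx => vvvvvvvxxxxxxx   [S ::= v x]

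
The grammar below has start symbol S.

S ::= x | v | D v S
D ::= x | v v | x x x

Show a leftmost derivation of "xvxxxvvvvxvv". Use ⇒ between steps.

S⇒DvS⇒xvS⇒xvDvS⇒xvxxxvS⇒xvxxxvDvS⇒xvxxxvvvvS⇒xvxxxvvvvDvS⇒xvxxxvvvvxvS⇒xvxxxvvvvxvv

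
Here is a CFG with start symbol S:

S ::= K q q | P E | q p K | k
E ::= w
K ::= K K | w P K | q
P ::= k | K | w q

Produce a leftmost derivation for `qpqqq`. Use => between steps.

S => qpK => qpKK => qpKKK => qpqKK => qpqqK => qpqqq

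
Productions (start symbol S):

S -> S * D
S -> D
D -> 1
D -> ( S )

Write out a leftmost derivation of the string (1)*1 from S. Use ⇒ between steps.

S⇒S*D⇒D*D⇒(S)*D⇒(D)*D⇒(1)*D⇒(1)*1

S ⇒ S*D   [S -> S * D]
S*D ⇒ D*D   [S -> D]
D*D ⇒ (S)*D   [D -> ( S )]
(S)*D ⇒ (D)*D   [S -> D]
(D)*D ⇒ (1)*D   [D -> 1]
(1)*D ⇒ (1)*1   [D -> 1]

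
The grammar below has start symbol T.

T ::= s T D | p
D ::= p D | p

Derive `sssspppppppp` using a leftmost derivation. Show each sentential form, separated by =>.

T=>sTD=>ssTDD=>sssTDDD=>ssssTDDDD=>sssspDDDD=>ssssppDDDD=>sssspppDDDD=>ssssppppDDD=>sssspppppDD=>ssssppppppD=>sssspppppppD=>sssspppppppp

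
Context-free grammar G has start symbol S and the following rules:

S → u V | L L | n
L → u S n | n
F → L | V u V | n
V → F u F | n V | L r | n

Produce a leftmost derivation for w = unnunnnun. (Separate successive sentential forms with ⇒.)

S ⇒ uV ⇒ unV ⇒ unFuF ⇒ unVuVuF ⇒ unnuVuF ⇒ unnunVuF ⇒ unnunnVuF ⇒ unnunnnuF ⇒ unnunnnun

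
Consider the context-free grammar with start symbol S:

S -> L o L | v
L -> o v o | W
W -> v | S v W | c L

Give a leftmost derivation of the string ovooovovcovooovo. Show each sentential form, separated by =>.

S => LoL => WoL => SvWoL => LoLvWoL => ovooLvWoL => ovooovovWoL => ovooovovcLoL => ovooovovcovooL => ovooovovcovooovo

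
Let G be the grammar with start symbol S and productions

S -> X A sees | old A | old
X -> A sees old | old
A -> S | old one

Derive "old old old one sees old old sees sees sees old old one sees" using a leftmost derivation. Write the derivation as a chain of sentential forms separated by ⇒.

S ⇒ X A sees ⇒ A sees old A sees ⇒ S sees old A sees ⇒ old A sees old A sees ⇒ old S sees old A sees ⇒ old X A sees sees old A sees ⇒ old old A sees sees old A sees ⇒ old old S sees sees old A sees ⇒ old old X A sees sees sees old A sees ⇒ old old A sees old A sees sees sees old A sees ⇒ old old old one sees old A sees sees sees old A sees ⇒ old old old one sees old S sees sees sees old A sees ⇒ old old old one sees old old sees sees sees old A sees ⇒ old old old one sees old old sees sees sees old old one sees

S ⇒ X A sees   [S -> X A sees]
X A sees ⇒ A sees old A sees   [X -> A sees old]
A sees old A sees ⇒ S sees old A sees   [A -> S]
S sees old A sees ⇒ old A sees old A sees   [S -> old A]
old A sees old A sees ⇒ old S sees old A sees   [A -> S]
old S sees old A sees ⇒ old X A sees sees old A sees   [S -> X A sees]
old X A sees sees old A sees ⇒ old old A sees sees old A sees   [X -> old]
old old A sees sees old A sees ⇒ old old S sees sees old A sees   [A -> S]
old old S sees sees old A sees ⇒ old old X A sees sees sees old A sees   [S -> X A sees]
old old X A sees sees sees old A sees ⇒ old old A sees old A sees sees sees old A sees   [X -> A sees old]
old old A sees old A sees sees sees old A sees ⇒ old old old one sees old A sees sees sees old A sees   [A -> old one]
old old old one sees old A sees sees sees old A sees ⇒ old old old one sees old S sees sees sees old A sees   [A -> S]
old old old one sees old S sees sees sees old A sees ⇒ old old old one sees old old sees sees sees old A sees   [S -> old]
old old old one sees old old sees sees sees old A sees ⇒ old old old one sees old old sees sees sees old old one sees   [A -> old one]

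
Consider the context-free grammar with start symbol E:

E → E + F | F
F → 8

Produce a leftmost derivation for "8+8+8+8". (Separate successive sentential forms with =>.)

E => E+F => E+F+F => E+F+F+F => F+F+F+F => 8+F+F+F => 8+8+F+F => 8+8+8+F => 8+8+8+8

E => E+F   [E → E + F]
E+F => E+F+F   [E → E + F]
E+F+F => E+F+F+F   [E → E + F]
E+F+F+F => F+F+F+F   [E → F]
F+F+F+F => 8+F+F+F   [F → 8]
8+F+F+F => 8+8+F+F   [F → 8]
8+8+F+F => 8+8+8+F   [F → 8]
8+8+8+F => 8+8+8+8   [F → 8]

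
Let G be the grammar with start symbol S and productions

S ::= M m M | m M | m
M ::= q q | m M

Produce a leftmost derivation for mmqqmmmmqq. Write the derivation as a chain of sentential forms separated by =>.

S => MmM   [S ::= M m M]
MmM => mMmM   [M ::= m M]
mMmM => mmMmM   [M ::= m M]
mmMmM => mmqqmM   [M ::= q q]
mmqqmM => mmqqmmM   [M ::= m M]
mmqqmmM => mmqqmmmM   [M ::= m M]
mmqqmmmM => mmqqmmmmM   [M ::= m M]
mmqqmmmmM => mmqqmmmmqq   [M ::= q q]

S => MmM => mMmM => mmMmM => mmqqmM => mmqqmmM => mmqqmmmM => mmqqmmmmM => mmqqmmmmqq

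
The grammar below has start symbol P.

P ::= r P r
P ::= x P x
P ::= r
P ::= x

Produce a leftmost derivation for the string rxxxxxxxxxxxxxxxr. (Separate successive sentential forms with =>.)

P=>rPr=>rxPxr=>rxxPxxr=>rxxxPxxxr=>rxxxxPxxxxr=>rxxxxxPxxxxxr=>rxxxxxxPxxxxxxr=>rxxxxxxxPxxxxxxxr=>rxxxxxxxxxxxxxxxr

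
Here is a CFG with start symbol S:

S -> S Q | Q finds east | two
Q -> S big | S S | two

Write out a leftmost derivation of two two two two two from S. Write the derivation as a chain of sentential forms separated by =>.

S => S Q   [S -> S Q]
S Q => S Q Q   [S -> S Q]
S Q Q => S Q Q Q   [S -> S Q]
S Q Q Q => S Q Q Q Q   [S -> S Q]
S Q Q Q Q => two Q Q Q Q   [S -> two]
two Q Q Q Q => two two Q Q Q   [Q -> two]
two two Q Q Q => two two two Q Q   [Q -> two]
two two two Q Q => two two two two Q   [Q -> two]
two two two two Q => two two two two two   [Q -> two]

S => S Q => S Q Q => S Q Q Q => S Q Q Q Q => two Q Q Q Q => two two Q Q Q => two two two Q Q => two two two two Q => two two two two two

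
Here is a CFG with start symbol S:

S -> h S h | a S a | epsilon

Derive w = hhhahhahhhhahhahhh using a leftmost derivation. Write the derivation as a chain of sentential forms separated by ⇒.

S ⇒ hSh ⇒ hhShh ⇒ hhhShhh ⇒ hhhaSahhh ⇒ hhhahShahhh ⇒ hhhahhShhahhh ⇒ hhhahhaSahhahhh ⇒ hhhahhahShahhahhh ⇒ hhhahhahhShhahhahhh ⇒ hhhahhahhhhahhahhh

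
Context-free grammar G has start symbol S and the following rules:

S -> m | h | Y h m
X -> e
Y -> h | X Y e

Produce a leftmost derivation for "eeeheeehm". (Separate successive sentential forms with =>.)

S => Yhm => XYehm => eYehm => eXYeehm => eeYeehm => eeXYeeehm => eeeYeeehm => eeeheeehm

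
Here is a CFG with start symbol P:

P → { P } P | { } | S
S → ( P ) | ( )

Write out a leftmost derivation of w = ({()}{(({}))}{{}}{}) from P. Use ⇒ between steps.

P ⇒ S   [P → S]
S ⇒ (P)   [S → ( P )]
(P) ⇒ ({P}P)   [P → { P } P]
({P}P) ⇒ ({S}P)   [P → S]
({S}P) ⇒ ({()}P)   [S → ( )]
({()}P) ⇒ ({()}{P}P)   [P → { P } P]
({()}{P}P) ⇒ ({()}{S}P)   [P → S]
({()}{S}P) ⇒ ({()}{(P)}P)   [S → ( P )]
({()}{(P)}P) ⇒ ({()}{(S)}P)   [P → S]
({()}{(S)}P) ⇒ ({()}{((P))}P)   [S → ( P )]
({()}{((P))}P) ⇒ ({()}{(({}))}P)   [P → { }]
({()}{(({}))}P) ⇒ ({()}{(({}))}{P}P)   [P → { P } P]
({()}{(({}))}{P}P) ⇒ ({()}{(({}))}{{}}P)   [P → { }]
({()}{(({}))}{{}}P) ⇒ ({()}{(({}))}{{}}{})   [P → { }]

P⇒S⇒(P)⇒({P}P)⇒({S}P)⇒({()}P)⇒({()}{P}P)⇒({()}{S}P)⇒({()}{(P)}P)⇒({()}{(S)}P)⇒({()}{((P))}P)⇒({()}{(({}))}P)⇒({()}{(({}))}{P}P)⇒({()}{(({}))}{{}}P)⇒({()}{(({}))}{{}}{})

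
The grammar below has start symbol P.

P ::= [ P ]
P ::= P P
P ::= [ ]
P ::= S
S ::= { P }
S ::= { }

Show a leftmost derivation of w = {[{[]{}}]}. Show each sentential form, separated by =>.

P => S => {P} => {[P]} => {[S]} => {[{P}]} => {[{PP}]} => {[{[]P}]} => {[{[]S}]} => {[{[]{}}]}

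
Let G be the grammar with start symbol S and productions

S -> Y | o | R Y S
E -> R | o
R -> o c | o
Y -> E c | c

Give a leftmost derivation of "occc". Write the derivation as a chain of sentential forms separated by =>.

S => RYS   [S -> R Y S]
RYS => ocYS   [R -> o c]
ocYS => occS   [Y -> c]
occS => occY   [S -> Y]
occY => occc   [Y -> c]

S => RYS => ocYS => occS => occY => occc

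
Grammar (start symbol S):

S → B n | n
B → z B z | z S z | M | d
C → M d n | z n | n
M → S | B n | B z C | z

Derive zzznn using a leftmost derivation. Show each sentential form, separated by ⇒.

S⇒Bn⇒Mn⇒BzCn⇒MzCn⇒zzCn⇒zzznn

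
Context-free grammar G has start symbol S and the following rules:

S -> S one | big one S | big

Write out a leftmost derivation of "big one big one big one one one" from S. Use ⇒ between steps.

S ⇒ S one   [S -> S one]
S one ⇒ big one S one   [S -> big one S]
big one S one ⇒ big one S one one   [S -> S one]
big one S one one ⇒ big one big one S one one   [S -> big one S]
big one big one S one one ⇒ big one big one S one one one   [S -> S one]
big one big one S one one one ⇒ big one big one big one one one   [S -> big]

S ⇒ S one ⇒ big one S one ⇒ big one S one one ⇒ big one big one S one one ⇒ big one big one S one one one ⇒ big one big one big one one one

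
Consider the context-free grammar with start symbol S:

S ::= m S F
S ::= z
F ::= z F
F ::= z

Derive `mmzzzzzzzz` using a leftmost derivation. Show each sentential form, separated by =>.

S => mSF   [S ::= m S F]
mSF => mmSFF   [S ::= m S F]
mmSFF => mmzFF   [S ::= z]
mmzFF => mmzzFF   [F ::= z F]
mmzzFF => mmzzzFF   [F ::= z F]
mmzzzFF => mmzzzzFF   [F ::= z F]
mmzzzzFF => mmzzzzzF   [F ::= z]
mmzzzzzF => mmzzzzzzF   [F ::= z F]
mmzzzzzzF => mmzzzzzzzF   [F ::= z F]
mmzzzzzzzF => mmzzzzzzzz   [F ::= z]

S=>mSF=>mmSFF=>mmzFF=>mmzzFF=>mmzzzFF=>mmzzzzFF=>mmzzzzzF=>mmzzzzzzF=>mmzzzzzzzF=>mmzzzzzzzz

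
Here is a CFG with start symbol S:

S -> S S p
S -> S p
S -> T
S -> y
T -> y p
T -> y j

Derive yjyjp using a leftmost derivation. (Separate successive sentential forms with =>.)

S => SSp => TSp => yjSp => yjTp => yjyjp

S => SSp   [S -> S S p]
SSp => TSp   [S -> T]
TSp => yjSp   [T -> y j]
yjSp => yjTp   [S -> T]
yjTp => yjyjp   [T -> y j]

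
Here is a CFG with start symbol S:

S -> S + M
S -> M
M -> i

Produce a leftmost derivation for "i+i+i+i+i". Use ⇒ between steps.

S⇒S+M⇒S+M+M⇒S+M+M+M⇒S+M+M+M+M⇒M+M+M+M+M⇒i+M+M+M+M⇒i+i+M+M+M⇒i+i+i+M+M⇒i+i+i+i+M⇒i+i+i+i+i

S ⇒ S+M   [S -> S + M]
S+M ⇒ S+M+M   [S -> S + M]
S+M+M ⇒ S+M+M+M   [S -> S + M]
S+M+M+M ⇒ S+M+M+M+M   [S -> S + M]
S+M+M+M+M ⇒ M+M+M+M+M   [S -> M]
M+M+M+M+M ⇒ i+M+M+M+M   [M -> i]
i+M+M+M+M ⇒ i+i+M+M+M   [M -> i]
i+i+M+M+M ⇒ i+i+i+M+M   [M -> i]
i+i+i+M+M ⇒ i+i+i+i+M   [M -> i]
i+i+i+i+M ⇒ i+i+i+i+i   [M -> i]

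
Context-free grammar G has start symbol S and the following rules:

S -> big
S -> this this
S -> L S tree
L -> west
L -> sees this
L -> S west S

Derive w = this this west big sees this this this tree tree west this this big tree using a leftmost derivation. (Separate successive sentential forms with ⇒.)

S ⇒ L S tree ⇒ S west S S tree ⇒ L S tree west S S tree ⇒ S west S S tree west S S tree ⇒ this this west S S tree west S S tree ⇒ this this west big S tree west S S tree ⇒ this this west big L S tree tree west S S tree ⇒ this this west big sees this S tree tree west S S tree ⇒ this this west big sees this this this tree tree west S S tree ⇒ this this west big sees this this this tree tree west this this S tree ⇒ this this west big sees this this this tree tree west this this big tree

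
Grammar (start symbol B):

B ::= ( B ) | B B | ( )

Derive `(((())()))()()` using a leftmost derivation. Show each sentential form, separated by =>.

B => BB   [B ::= B B]
BB => BBB   [B ::= B B]
BBB => (B)BB   [B ::= ( B )]
(B)BB => ((B))BB   [B ::= ( B )]
((B))BB => ((BB))BB   [B ::= B B]
((BB))BB => (((B)B))BB   [B ::= ( B )]
(((B)B))BB => (((())B))BB   [B ::= ( )]
(((())B))BB => (((())()))BB   [B ::= ( )]
(((())()))BB => (((())()))()B   [B ::= ( )]
(((())()))()B => (((())()))()()   [B ::= ( )]

B => BB => BBB => (B)BB => ((B))BB => ((BB))BB => (((B)B))BB => (((())B))BB => (((())()))BB => (((())()))()B => (((())()))()()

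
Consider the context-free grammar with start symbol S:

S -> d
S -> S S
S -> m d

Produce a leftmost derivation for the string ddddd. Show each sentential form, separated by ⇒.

S ⇒ SS ⇒ SSS ⇒ SSSS ⇒ dSSS ⇒ ddSS ⇒ dddS ⇒ dddSS ⇒ ddddS ⇒ ddddd

S ⇒ SS   [S -> S S]
SS ⇒ SSS   [S -> S S]
SSS ⇒ SSSS   [S -> S S]
SSSS ⇒ dSSS   [S -> d]
dSSS ⇒ ddSS   [S -> d]
ddSS ⇒ dddS   [S -> d]
dddS ⇒ dddSS   [S -> S S]
dddSS ⇒ ddddS   [S -> d]
ddddS ⇒ ddddd   [S -> d]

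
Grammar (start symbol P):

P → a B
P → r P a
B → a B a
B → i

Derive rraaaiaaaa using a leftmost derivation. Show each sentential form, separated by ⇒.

P⇒rPa⇒rrPaa⇒rraBaa⇒rraaBaaa⇒rraaaBaaaa⇒rraaaiaaaa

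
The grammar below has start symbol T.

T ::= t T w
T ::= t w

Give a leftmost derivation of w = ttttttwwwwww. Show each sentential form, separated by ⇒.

T ⇒ tTw   [T ::= t T w]
tTw ⇒ ttTww   [T ::= t T w]
ttTww ⇒ tttTwww   [T ::= t T w]
tttTwww ⇒ ttttTwwww   [T ::= t T w]
ttttTwwww ⇒ tttttTwwwww   [T ::= t T w]
tttttTwwwww ⇒ ttttttwwwwww   [T ::= t w]

T⇒tTw⇒ttTww⇒tttTwww⇒ttttTwwww⇒tttttTwwwww⇒ttttttwwwwww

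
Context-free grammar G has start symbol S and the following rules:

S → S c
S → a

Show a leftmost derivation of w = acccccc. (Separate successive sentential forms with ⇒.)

S ⇒ Sc ⇒ Scc ⇒ Sccc ⇒ Scccc ⇒ Sccccc ⇒ Scccccc ⇒ acccccc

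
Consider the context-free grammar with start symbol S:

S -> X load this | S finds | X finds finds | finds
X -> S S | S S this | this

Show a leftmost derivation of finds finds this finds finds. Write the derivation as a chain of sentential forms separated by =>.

S => X finds finds => S S this finds finds => finds S this finds finds => finds finds this finds finds

S => X finds finds   [S -> X finds finds]
X finds finds => S S this finds finds   [X -> S S this]
S S this finds finds => finds S this finds finds   [S -> finds]
finds S this finds finds => finds finds this finds finds   [S -> finds]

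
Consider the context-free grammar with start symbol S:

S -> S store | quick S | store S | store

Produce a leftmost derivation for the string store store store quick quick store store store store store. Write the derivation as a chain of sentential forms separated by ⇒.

S ⇒ store S   [S -> store S]
store S ⇒ store S store   [S -> S store]
store S store ⇒ store store S store   [S -> store S]
store store S store ⇒ store store store S store   [S -> store S]
store store store S store ⇒ store store store quick S store   [S -> quick S]
store store store quick S store ⇒ store store store quick S store store   [S -> S store]
store store store quick S store store ⇒ store store store quick S store store store   [S -> S store]
store store store quick S store store store ⇒ store store store quick S store store store store   [S -> S store]
store store store quick S store store store store ⇒ store store store quick quick S store store store store   [S -> quick S]
store store store quick quick S store store store store ⇒ store store store quick quick store store store store store   [S -> store]

S ⇒ store S ⇒ store S store ⇒ store store S store ⇒ store store store S store ⇒ store store store quick S store ⇒ store store store quick S store store ⇒ store store store quick S store store store ⇒ store store store quick S store store store store ⇒ store store store quick quick S store store store store ⇒ store store store quick quick store store store store store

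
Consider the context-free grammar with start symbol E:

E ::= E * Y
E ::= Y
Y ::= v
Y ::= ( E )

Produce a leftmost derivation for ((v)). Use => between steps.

E => Y => (E) => (Y) => ((E)) => ((Y)) => ((v))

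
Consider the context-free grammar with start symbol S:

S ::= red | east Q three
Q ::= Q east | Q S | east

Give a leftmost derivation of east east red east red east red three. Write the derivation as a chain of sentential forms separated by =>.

S => east Q three => east Q S three => east Q east S three => east Q S east S three => east Q east S east S three => east Q S east S east S three => east east S east S east S three => east east red east S east S three => east east red east red east S three => east east red east red east red three

S => east Q three   [S ::= east Q three]
east Q three => east Q S three   [Q ::= Q S]
east Q S three => east Q east S three   [Q ::= Q east]
east Q east S three => east Q S east S three   [Q ::= Q S]
east Q S east S three => east Q east S east S three   [Q ::= Q east]
east Q east S east S three => east Q S east S east S three   [Q ::= Q S]
east Q S east S east S three => east east S east S east S three   [Q ::= east]
east east S east S east S three => east east red east S east S three   [S ::= red]
east east red east S east S three => east east red east red east S three   [S ::= red]
east east red east red east S three => east east red east red east red three   [S ::= red]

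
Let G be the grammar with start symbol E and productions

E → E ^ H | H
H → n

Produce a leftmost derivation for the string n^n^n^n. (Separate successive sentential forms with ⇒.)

E⇒E^H⇒E^H^H⇒E^H^H^H⇒H^H^H^H⇒n^H^H^H⇒n^n^H^H⇒n^n^n^H⇒n^n^n^n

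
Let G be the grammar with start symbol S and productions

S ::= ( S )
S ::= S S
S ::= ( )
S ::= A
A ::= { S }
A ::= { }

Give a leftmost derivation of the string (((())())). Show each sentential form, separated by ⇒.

S ⇒ (S) ⇒ ((S)) ⇒ ((SS)) ⇒ (((S)S)) ⇒ (((())S)) ⇒ (((())()))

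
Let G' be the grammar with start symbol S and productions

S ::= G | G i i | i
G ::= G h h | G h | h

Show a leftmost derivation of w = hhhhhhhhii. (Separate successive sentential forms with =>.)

S=>Gii=>Ghhii=>Ghhhhii=>Ghhhhhii=>Ghhhhhhhii=>hhhhhhhhii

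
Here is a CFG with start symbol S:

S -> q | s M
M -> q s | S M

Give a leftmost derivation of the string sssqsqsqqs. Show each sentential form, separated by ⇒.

S ⇒ sM   [S -> s M]
sM ⇒ sSM   [M -> S M]
sSM ⇒ ssMM   [S -> s M]
ssMM ⇒ ssSMM   [M -> S M]
ssSMM ⇒ sssMMM   [S -> s M]
sssMMM ⇒ sssqsMM   [M -> q s]
sssqsMM ⇒ sssqsqsM   [M -> q s]
sssqsqsM ⇒ sssqsqsSM   [M -> S M]
sssqsqsSM ⇒ sssqsqsqM   [S -> q]
sssqsqsqM ⇒ sssqsqsqqs   [M -> q s]

S⇒sM⇒sSM⇒ssMM⇒ssSMM⇒sssMMM⇒sssqsMM⇒sssqsqsM⇒sssqsqsSM⇒sssqsqsqM⇒sssqsqsqqs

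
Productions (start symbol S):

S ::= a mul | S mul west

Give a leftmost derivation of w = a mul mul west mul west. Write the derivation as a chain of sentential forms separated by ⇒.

S ⇒ S mul west ⇒ S mul west mul west ⇒ a mul mul west mul west

S ⇒ S mul west   [S ::= S mul west]
S mul west ⇒ S mul west mul west   [S ::= S mul west]
S mul west mul west ⇒ a mul mul west mul west   [S ::= a mul]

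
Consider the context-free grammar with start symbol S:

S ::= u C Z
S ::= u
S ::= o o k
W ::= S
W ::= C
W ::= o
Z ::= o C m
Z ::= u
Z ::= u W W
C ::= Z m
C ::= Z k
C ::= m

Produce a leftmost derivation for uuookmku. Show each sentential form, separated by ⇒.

S ⇒ uCZ ⇒ uZkZ ⇒ uuWWkZ ⇒ uuSWkZ ⇒ uuookWkZ ⇒ uuookCkZ ⇒ uuookmkZ ⇒ uuookmku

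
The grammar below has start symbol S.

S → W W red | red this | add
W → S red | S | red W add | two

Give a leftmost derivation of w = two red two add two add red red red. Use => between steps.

S => W W red   [S → W W red]
W W red => two W red   [W → two]
two W red => two S red   [W → S]
two S red => two W W red red   [S → W W red]
two W W red red => two red W add W red red   [W → red W add]
two red W add W red red => two red two add W red red   [W → two]
two red two add W red red => two red two add S red red   [W → S]
two red two add S red red => two red two add W W red red red   [S → W W red]
two red two add W W red red red => two red two add two W red red red   [W → two]
two red two add two W red red red => two red two add two S red red red   [W → S]
two red two add two S red red red => two red two add two add red red red   [S → add]

S => W W red => two W red => two S red => two W W red red => two red W add W red red => two red two add W red red => two red two add S red red => two red two add W W red red red => two red two add two W red red red => two red two add two S red red red => two red two add two add red red red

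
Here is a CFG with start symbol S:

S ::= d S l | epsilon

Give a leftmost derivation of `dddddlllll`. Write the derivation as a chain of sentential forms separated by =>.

S => dSl   [S ::= d S l]
dSl => ddSll   [S ::= d S l]
ddSll => dddSlll   [S ::= d S l]
dddSlll => ddddSllll   [S ::= d S l]
ddddSllll => dddddSlllll   [S ::= d S l]
dddddSlllll => dddddlllll   [S ::= epsilon]

S => dSl => ddSll => dddSlll => ddddSllll => dddddSlllll => dddddlllll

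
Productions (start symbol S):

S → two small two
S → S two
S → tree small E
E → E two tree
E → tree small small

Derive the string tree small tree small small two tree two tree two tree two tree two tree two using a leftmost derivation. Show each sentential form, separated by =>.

S => S two   [S → S two]
S two => tree small E two   [S → tree small E]
tree small E two => tree small E two tree two   [E → E two tree]
tree small E two tree two => tree small E two tree two tree two   [E → E two tree]
tree small E two tree two tree two => tree small E two tree two tree two tree two   [E → E two tree]
tree small E two tree two tree two tree two => tree small E two tree two tree two tree two tree two   [E → E two tree]
tree small E two tree two tree two tree two tree two => tree small E two tree two tree two tree two tree two tree two   [E → E two tree]
tree small E two tree two tree two tree two tree two tree two => tree small tree small small two tree two tree two tree two tree two tree two   [E → tree small small]

S => S two => tree small E two => tree small E two tree two => tree small E two tree two tree two => tree small E two tree two tree two tree two => tree small E two tree two tree two tree two tree two => tree small E two tree two tree two tree two tree two tree two => tree small tree small small two tree two tree two tree two tree two tree two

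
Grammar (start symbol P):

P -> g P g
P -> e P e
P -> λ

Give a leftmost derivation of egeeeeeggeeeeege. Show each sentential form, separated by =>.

P => ePe => egPge => egePege => egeePeege => egeeePeeege => egeeeePeeeege => egeeeeePeeeeege => egeeeeegPgeeeeege => egeeeeeggeeeeege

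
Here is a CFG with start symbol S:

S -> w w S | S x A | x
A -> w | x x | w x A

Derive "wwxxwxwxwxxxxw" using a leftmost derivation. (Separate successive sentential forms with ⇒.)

S ⇒ SxA ⇒ SxAxA ⇒ SxAxAxA ⇒ wwSxAxAxA ⇒ wwSxAxAxAxA ⇒ wwSxAxAxAxAxA ⇒ wwxxAxAxAxAxA ⇒ wwxxwxAxAxAxA ⇒ wwxxwxwxAxAxA ⇒ wwxxwxwxwxAxA ⇒ wwxxwxwxwxxxxA ⇒ wwxxwxwxwxxxxw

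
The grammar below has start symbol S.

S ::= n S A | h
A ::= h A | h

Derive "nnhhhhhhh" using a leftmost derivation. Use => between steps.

S => nSA => nnSAA => nnhAA => nnhhAA => nnhhhAA => nnhhhhAA => nnhhhhhA => nnhhhhhhA => nnhhhhhhh

S => nSA   [S ::= n S A]
nSA => nnSAA   [S ::= n S A]
nnSAA => nnhAA   [S ::= h]
nnhAA => nnhhAA   [A ::= h A]
nnhhAA => nnhhhAA   [A ::= h A]
nnhhhAA => nnhhhhAA   [A ::= h A]
nnhhhhAA => nnhhhhhA   [A ::= h]
nnhhhhhA => nnhhhhhhA   [A ::= h A]
nnhhhhhhA => nnhhhhhhh   [A ::= h]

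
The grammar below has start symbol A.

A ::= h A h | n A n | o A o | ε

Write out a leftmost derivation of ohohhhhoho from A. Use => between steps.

A => oAo => ohAho => ohoAoho => ohohAhoho => ohohhAhhoho => ohohhhhoho

A => oAo   [A ::= o A o]
oAo => ohAho   [A ::= h A h]
ohAho => ohoAoho   [A ::= o A o]
ohoAoho => ohohAhoho   [A ::= h A h]
ohohAhoho => ohohhAhhoho   [A ::= h A h]
ohohhAhhoho => ohohhhhoho   [A ::= ε]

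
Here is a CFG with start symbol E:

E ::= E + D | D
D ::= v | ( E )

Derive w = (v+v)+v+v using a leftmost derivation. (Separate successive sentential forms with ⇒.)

E ⇒ E+D ⇒ E+D+D ⇒ D+D+D ⇒ (E)+D+D ⇒ (E+D)+D+D ⇒ (D+D)+D+D ⇒ (v+D)+D+D ⇒ (v+v)+D+D ⇒ (v+v)+v+D ⇒ (v+v)+v+v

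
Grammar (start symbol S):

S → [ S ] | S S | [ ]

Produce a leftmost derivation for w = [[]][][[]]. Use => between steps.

S => SS   [S → S S]
SS => SSS   [S → S S]
SSS => [S]SS   [S → [ S ]]
[S]SS => [[]]SS   [S → [ ]]
[[]]SS => [[]][]S   [S → [ ]]
[[]][]S => [[]][][S]   [S → [ S ]]
[[]][][S] => [[]][][[]]   [S → [ ]]

S=>SS=>SSS=>[S]SS=>[[]]SS=>[[]][]S=>[[]][][S]=>[[]][][[]]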